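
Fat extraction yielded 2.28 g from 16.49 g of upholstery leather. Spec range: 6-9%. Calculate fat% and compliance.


Fat% = 2.28 / 16.49 x 100 = 13.8%
Spec range: 6-9%
Compliant: No


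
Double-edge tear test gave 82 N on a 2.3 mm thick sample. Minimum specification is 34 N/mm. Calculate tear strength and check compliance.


Tear strength = 82 / 2.3 = 35.7 N/mm
Required minimum = 34 N/mm
Compliant: Yes


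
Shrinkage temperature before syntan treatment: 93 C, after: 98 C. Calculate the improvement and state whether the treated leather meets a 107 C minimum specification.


Improvement = 98 - 93 = 5 C
Spec check: 98 C >= 107 C? No


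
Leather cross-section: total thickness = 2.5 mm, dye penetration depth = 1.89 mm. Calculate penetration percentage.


75.6%


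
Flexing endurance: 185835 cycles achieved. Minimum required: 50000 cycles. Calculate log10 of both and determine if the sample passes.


log10(185835) = 5.27
log10(50000) = 4.70
Passes: Yes


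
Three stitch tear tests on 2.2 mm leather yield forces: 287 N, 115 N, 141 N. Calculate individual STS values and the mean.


STS1 = 130.5 N/mm
STS2 = 52.3 N/mm
STS3 = 64.1 N/mm
Mean = 82.3 N/mm


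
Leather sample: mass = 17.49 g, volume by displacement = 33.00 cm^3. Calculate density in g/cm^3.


Density = mass / volume
Density = 17.49 / 33.00 = 0.530 g/cm^3


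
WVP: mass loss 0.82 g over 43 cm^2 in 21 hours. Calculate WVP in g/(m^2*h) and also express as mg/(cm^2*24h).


WVP = 9.08 g/(m^2*h)
Daily rate = 21.79 mg/(cm^2*24h)

WVP = 0.82 / (43 x 21) x 10000 = 9.08 g/(m^2*h)
Mass loss in mg = 0.82 x 1000 = 820 mg
Per cm^2 per 24h in mg: 820 x 24 / (43 x 21) = 19680 / 903 = 21.79 mg/(cm^2*24h)


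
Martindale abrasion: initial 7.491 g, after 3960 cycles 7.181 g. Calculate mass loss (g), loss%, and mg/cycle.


Mass loss = 0.310 g
Loss = 4.14%
Rate = 0.078 mg/cycle


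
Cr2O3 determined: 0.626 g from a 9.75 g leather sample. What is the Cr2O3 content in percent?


Cr2O3% = 0.626 / 9.75 x 100
Cr2O3% = 6.42%


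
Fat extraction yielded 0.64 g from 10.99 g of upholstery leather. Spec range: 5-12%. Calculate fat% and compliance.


Fat% = 0.64 / 10.99 x 100 = 5.8%
Spec range: 5-12%
Compliant: Yes


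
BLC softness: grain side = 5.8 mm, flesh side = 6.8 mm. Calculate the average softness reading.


Average = (5.8 + 6.8) / 2
Average = 6.30 mm


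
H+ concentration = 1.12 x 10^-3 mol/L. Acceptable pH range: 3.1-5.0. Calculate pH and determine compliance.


pH = 2.95
Compliant: No

pH = -log10(1.12 x 10^-3) = 2.95
Range: 3.1 to 5.0
Compliant: No


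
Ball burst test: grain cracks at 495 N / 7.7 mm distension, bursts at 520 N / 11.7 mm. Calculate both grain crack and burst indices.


Crack index = 495 / 7.7 = 64.3 N/mm
Burst index = 520 / 11.7 = 44.4 N/mm


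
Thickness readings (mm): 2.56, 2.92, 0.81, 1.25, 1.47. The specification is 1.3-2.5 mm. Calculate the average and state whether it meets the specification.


Sum = 9.01
Average = 9.01 / 5 = 1.80 mm
Specification range: 1.3 to 2.5 mm
Within spec: Yes


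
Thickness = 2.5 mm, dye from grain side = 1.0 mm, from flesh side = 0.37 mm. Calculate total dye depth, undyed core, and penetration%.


Total dyed = 1.37 mm
Undyed core = 1.13 mm
Penetration = 54.8%

Total dyed = 1.0 + 0.37 = 1.37 mm
Undyed core = 2.5 - 1.37 = 1.13 mm
Penetration = 1.37 / 2.5 x 100 = 54.8%


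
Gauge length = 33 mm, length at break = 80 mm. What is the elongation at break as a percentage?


142.4%

Extension = 80 - 33 = 47 mm
Elongation = 47 / 33 x 100 = 142.4%


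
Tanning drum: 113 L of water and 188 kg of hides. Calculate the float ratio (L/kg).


Float ratio = water / hide weight
Ratio = 113 / 188 = 0.6


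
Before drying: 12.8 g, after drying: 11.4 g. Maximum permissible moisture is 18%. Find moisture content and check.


MC = (12.8 - 11.4) / 12.8 x 100 = 10.9%
Maximum: 18%
Acceptable: Yes


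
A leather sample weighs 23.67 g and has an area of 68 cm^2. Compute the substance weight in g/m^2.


Substance weight = mass / area x 10000
SW = 23.67 / 68 x 10000
SW = 3480.9 g/m^2


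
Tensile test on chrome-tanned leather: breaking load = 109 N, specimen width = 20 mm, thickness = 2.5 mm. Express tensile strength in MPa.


2.18 MPa

Cross-section = 20 x 2.5 = 50.0 mm^2
TS = 109 / 50.0 = 2.18 MPa
(1 N/mm^2 = 1 MPa)


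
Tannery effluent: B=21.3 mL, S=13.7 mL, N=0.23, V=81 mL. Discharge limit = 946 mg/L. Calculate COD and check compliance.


COD = (21.3 - 13.7) x 0.23 x 8000 / 81 = 172.6 mg/L
Limit: 946 mg/L
Compliant: Yes


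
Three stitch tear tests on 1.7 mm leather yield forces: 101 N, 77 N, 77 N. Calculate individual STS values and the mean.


STS1 = 101 / 1.7 = 59.4 N/mm
STS2 = 77 / 1.7 = 45.3 N/mm
STS3 = 77 / 1.7 = 45.3 N/mm
Mean = (59.4 + 45.3 + 45.3) / 3 = 50.0 N/mm


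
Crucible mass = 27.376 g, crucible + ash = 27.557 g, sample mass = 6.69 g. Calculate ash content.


Ash mass = 0.181 g
Ash content = 2.71%


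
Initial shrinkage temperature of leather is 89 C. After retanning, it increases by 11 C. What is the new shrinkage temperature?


New Ts = 89 + 11 = 100 C


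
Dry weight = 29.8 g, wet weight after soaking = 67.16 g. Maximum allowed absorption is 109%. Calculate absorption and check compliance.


Absorption = 125.4%
Compliant: No

WA = (67.16 - 29.8) / 29.8 x 100 = 125.4%
Maximum allowed: 109%
Compliant: No


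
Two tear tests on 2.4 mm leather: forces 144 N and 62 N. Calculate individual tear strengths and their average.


Tear 1 = 60.0 N/mm
Tear 2 = 25.8 N/mm
Average = 42.9 N/mm


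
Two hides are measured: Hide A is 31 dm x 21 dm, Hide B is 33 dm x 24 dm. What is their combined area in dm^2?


Hide A area = 31 x 21 = 651 dm^2
Hide B area = 33 x 24 = 792 dm^2
Total = 651 + 792 = 1443 dm^2


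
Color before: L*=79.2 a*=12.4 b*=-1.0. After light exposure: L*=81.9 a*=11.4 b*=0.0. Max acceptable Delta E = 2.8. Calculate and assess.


dL = 2.7, da = -1.0, db = 1.0
dE = sqrt((2.7)^2 + (-1.0)^2 + (1.0)^2) = 3.05
Max = 2.8
Passes: No


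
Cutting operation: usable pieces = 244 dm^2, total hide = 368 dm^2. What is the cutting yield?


Yield = usable / total x 100
Yield = 244 / 368 x 100 = 66.3%


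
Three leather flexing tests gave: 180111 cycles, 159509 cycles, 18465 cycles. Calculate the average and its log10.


Average = (180111 + 159509 + 18465) / 3 = 119362 cycles
log10(119362) = 5.08


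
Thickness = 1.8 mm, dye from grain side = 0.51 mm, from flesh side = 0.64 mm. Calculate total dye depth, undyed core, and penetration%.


Total dyed = 0.51 + 0.64 = 1.15 mm
Undyed core = 1.8 - 1.15 = 0.65 mm
Penetration = 1.15 / 1.8 x 100 = 63.9%


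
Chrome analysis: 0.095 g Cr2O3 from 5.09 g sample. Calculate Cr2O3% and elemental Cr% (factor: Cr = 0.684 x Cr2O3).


Cr2O3% = 0.095 / 5.09 x 100 = 1.87%
Cr% = 1.87 x 0.684 = 1.28%


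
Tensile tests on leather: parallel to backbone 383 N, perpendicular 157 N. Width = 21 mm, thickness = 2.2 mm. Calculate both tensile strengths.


Parallel = 8.29 N/mm^2
Perpendicular = 3.40 N/mm^2

Area = 21 x 2.2 = 46.2 mm^2
TS (parallel) = 383 / 46.2 = 8.29 N/mm^2
TS (perpendicular) = 157 / 46.2 = 3.40 N/mm^2


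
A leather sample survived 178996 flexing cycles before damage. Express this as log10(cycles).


5.25


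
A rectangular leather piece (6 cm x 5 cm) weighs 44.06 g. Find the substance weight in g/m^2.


Area = 6 x 5 = 30 cm^2
SW = 44.06 / 30 x 10000 = 14686.7 g/m^2


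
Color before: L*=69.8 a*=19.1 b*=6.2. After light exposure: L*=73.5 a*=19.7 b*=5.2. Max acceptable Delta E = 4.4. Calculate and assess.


Delta E = 3.88
Passes: Yes


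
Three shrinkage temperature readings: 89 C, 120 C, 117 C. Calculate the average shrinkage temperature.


Average = (89 + 120 + 117) / 3
Average = 326 / 3 = 108.7 C


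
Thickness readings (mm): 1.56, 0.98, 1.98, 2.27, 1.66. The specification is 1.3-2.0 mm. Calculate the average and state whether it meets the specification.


Average = 1.69 mm
Within specification: Yes


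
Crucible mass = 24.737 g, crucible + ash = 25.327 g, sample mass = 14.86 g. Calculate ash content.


Ash mass = 0.590 g
Ash content = 3.97%

Ash mass = 25.327 - 24.737 = 0.590 g
Ash% = 0.590 / 14.86 x 100 = 3.97%


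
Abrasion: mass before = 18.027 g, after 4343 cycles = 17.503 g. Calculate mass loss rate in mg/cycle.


0.121 mg/cycle


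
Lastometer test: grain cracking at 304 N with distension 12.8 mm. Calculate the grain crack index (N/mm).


23.8 N/mm


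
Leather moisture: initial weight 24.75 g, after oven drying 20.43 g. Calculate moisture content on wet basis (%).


17.5%


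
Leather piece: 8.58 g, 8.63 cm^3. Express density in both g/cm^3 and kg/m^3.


Density = 8.58 / 8.63 = 0.994 g/cm^3
Convert: 0.994 x 1000 = 994 kg/m^3


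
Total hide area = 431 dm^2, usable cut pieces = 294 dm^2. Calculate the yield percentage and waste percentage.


Yield = 68.2%
Waste = 31.8%

Yield = 294 / 431 x 100 = 68.2%
Waste = 431 - 294 = 137 dm^2
Waste% = 100 - 68.2 = 31.8%


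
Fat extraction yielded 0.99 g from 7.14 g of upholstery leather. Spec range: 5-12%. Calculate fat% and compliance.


Fat% = 0.99 / 7.14 x 100 = 13.9%
Spec range: 5-12%
Compliant: No


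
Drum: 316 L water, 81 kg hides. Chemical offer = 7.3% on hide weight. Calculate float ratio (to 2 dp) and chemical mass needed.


Float ratio = 316 / 81 = 3.90
Chemical = 81 x 7.3 / 100 = 5.913 kg


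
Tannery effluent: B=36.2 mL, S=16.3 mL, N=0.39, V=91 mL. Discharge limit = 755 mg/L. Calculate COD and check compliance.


COD = (36.2 - 16.3) x 0.39 x 8000 / 91 = 682.3 mg/L
Limit: 755 mg/L
Compliant: Yes


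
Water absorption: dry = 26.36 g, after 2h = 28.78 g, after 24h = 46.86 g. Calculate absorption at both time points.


2h absorption = 9.2%
24h absorption = 77.8%

WA (2h) = (28.78 - 26.36) / 26.36 x 100 = 9.2%
WA (24h) = (46.86 - 26.36) / 26.36 x 100 = 77.8%


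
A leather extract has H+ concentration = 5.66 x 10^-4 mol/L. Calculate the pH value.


pH = -log10[H+]
pH = -log10(5.66 x 10^-4) = 3.25


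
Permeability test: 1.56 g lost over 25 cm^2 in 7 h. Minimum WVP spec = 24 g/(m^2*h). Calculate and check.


WVP = 1.56 / (25 x 7) x 10000 = 89.14 g/(m^2*h)
Minimum: 24 g/(m^2*h)
Meets spec: Yes


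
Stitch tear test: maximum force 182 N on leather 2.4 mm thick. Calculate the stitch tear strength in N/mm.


75.8 N/mm

Stitch tear strength = force / thickness
STS = 182 / 2.4 = 75.8 N/mm


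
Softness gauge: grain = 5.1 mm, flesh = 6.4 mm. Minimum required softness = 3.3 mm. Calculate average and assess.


Average softness = 5.75 mm
Meets requirement: Yes


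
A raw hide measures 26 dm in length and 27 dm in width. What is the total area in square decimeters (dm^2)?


702 dm^2

Area = length x width
Area = 26 x 27 = 702 dm^2


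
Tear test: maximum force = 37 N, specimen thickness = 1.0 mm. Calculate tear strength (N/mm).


37.0 N/mm

Tear strength = force / thickness
Tear = 37 / 1.0 = 37.0 N/mm


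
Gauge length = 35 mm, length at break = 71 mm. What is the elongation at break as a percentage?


Extension = 71 - 35 = 36 mm
Elongation = 36 / 35 x 100 = 102.9%


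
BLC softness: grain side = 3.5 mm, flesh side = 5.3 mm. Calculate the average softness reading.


Average = (3.5 + 5.3) / 2
Average = 4.40 mm


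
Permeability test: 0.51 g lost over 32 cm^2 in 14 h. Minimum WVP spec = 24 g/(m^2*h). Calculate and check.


WVP = 11.38 g/(m^2*h)
Meets specification: No


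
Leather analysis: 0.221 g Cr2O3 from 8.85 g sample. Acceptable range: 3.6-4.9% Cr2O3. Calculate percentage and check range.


Cr2O3% = 0.221 / 8.85 x 100 = 2.50%
Acceptable range: 3.6 to 4.9%
Within range: No


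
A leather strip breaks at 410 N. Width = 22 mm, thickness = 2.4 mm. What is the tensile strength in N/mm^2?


Cross-sectional area = 22 x 2.4 = 52.8 mm^2
Tensile strength = 410 / 52.8 = 7.77 N/mm^2


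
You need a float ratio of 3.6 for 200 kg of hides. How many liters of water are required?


Water = hide weight x target ratio
Water = 200 x 3.6 = 720.0 L


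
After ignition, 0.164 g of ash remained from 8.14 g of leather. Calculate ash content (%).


2.01%

Ash% = 0.164 / 8.14 x 100
Ash% = 2.01%


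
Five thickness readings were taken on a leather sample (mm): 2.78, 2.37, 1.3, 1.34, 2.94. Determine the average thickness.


Sum = 2.78 + 2.37 + 1.3 + 1.34 + 2.94 = 10.73
Average = 10.73 / 5 = 2.15 mm


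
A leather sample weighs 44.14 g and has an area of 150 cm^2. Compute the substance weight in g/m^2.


Substance weight = mass / area x 10000
SW = 44.14 / 150 x 10000
SW = 2942.7 g/m^2


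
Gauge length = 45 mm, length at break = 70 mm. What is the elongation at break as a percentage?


55.6%

Extension = 70 - 45 = 25 mm
Elongation = 25 / 45 x 100 = 55.6%


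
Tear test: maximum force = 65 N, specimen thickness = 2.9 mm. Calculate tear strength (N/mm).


22.4 N/mm

Tear strength = force / thickness
Tear = 65 / 2.9 = 22.4 N/mm


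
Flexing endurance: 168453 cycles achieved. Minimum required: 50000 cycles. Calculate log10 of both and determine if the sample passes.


Achieved: log10 = 5.23
Required: log10 = 4.70
Passes: Yes


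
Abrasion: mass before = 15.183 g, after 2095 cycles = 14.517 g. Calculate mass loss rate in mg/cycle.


Mass loss = 15.183 - 14.517 = 0.666 g
Rate = 0.666 / 2095 x 1000 = 0.318 mg/cycle


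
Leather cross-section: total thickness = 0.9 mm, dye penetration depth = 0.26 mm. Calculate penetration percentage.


28.9%

Penetration% = 0.26 / 0.9 x 100
Penetration = 28.9%


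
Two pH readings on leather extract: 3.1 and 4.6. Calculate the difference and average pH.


Difference = 1.5
Average pH = 3.85


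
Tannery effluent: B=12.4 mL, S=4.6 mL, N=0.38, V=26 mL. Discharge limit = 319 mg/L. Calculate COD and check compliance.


COD = (12.4 - 4.6) x 0.38 x 8000 / 26 = 912.0 mg/L
Limit: 319 mg/L
Compliant: No


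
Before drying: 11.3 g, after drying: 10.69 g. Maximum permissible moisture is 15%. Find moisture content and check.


Moisture content = 5.4%
Acceptable: Yes

MC = (11.3 - 10.69) / 11.3 x 100 = 5.4%
Maximum: 15%
Acceptable: Yes


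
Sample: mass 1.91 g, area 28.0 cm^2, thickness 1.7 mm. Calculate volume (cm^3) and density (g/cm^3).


Volume = 4.760 cm^3
Density = 0.401 g/cm^3


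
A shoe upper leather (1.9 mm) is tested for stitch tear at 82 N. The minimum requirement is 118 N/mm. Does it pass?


STS = 82 / 1.9 = 43.2 N/mm
Minimum required: 118 N/mm
Passes: No


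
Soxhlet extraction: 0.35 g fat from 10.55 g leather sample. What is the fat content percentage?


Fat content = 0.35 / 10.55 x 100
Fat = 3.3%


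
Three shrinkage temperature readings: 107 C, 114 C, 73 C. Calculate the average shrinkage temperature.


Average = (107 + 114 + 73) / 3
Average = 294 / 3 = 98.0 C


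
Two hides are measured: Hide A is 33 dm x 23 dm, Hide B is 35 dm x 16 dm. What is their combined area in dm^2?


1319 dm^2

Hide A area = 33 x 23 = 759 dm^2
Hide B area = 35 x 16 = 560 dm^2
Total = 759 + 560 = 1319 dm^2


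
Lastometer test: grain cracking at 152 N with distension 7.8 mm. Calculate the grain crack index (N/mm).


Grain crack index = force / distension
Index = 152 / 7.8 = 19.5 N/mm


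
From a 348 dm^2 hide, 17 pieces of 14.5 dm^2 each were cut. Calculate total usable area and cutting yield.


Total usable = 17 x 14.5 = 246.5 dm^2
Yield = 246.5 / 348 x 100 = 70.8%


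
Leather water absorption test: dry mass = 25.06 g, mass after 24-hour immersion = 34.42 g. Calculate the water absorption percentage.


Water absorbed = 34.42 - 25.06 = 9.36 g
WA% = 9.36 / 25.06 x 100 = 37.4%


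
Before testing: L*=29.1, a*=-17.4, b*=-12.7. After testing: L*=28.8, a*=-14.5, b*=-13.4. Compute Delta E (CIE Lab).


dL = 28.8 - 29.1 = -0.3
da = -14.5 - (-17.4) = 2.9
db = -13.4 - (-12.7) = -0.7
dE = sqrt((-0.3)^2 + (2.9)^2 + (-0.7)^2) = 3.00


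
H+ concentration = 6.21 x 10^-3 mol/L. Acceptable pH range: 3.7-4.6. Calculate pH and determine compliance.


pH = -log10(6.21 x 10^-3) = 2.21
Range: 3.7 to 4.6
Compliant: No


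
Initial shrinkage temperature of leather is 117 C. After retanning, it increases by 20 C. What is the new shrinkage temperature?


137 C


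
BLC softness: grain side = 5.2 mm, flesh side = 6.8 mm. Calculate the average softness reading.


6.00 mm


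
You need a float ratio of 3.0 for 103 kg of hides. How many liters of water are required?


309.0 L

Water = hide weight x target ratio
Water = 103 x 3.0 = 309.0 L


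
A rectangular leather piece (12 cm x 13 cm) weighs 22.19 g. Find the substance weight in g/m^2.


Area = 12 x 13 = 156 cm^2
SW = 22.19 / 156 x 10000 = 1422.4 g/m^2


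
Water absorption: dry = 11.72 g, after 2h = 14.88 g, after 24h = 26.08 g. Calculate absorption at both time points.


2h absorption = 27.0%
24h absorption = 122.5%

WA (2h) = (14.88 - 11.72) / 11.72 x 100 = 27.0%
WA (24h) = (26.08 - 11.72) / 11.72 x 100 = 122.5%


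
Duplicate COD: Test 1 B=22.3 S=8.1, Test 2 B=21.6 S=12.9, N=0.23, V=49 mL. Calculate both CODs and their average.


COD1 = 533.2 mg/L
COD2 = 326.7 mg/L
Average = 430.0 mg/L


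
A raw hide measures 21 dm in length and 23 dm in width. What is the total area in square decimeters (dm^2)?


Area = length x width
Area = 21 x 23 = 483 dm^2


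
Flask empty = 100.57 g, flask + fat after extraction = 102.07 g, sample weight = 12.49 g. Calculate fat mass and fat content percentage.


Fat mass = 102.07 - 100.57 = 1.50 g
Fat% = 1.50 / 12.49 x 100 = 12.0%


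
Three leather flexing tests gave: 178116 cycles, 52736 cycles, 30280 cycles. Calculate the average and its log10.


Average = (178116 + 52736 + 30280) / 3 = 87044 cycles
log10(87044) = 4.94


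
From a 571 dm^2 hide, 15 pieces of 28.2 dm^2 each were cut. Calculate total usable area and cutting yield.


Total usable = 15 x 28.2 = 423.0 dm^2
Yield = 423.0 / 571 x 100 = 74.1%


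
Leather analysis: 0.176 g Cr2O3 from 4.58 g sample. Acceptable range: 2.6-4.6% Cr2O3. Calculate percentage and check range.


Cr2O3% = 0.176 / 4.58 x 100 = 3.84%
Acceptable range: 2.6 to 4.6%
Within range: Yes


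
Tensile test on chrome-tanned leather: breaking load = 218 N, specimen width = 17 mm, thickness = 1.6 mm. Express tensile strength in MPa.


Cross-section = 17 x 1.6 = 27.2 mm^2
TS = 218 / 27.2 = 8.01 MPa
(1 N/mm^2 = 1 MPa)


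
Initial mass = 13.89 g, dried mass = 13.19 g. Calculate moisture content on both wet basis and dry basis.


Moisture lost = 13.89 - 13.19 = 0.70 g
Wet basis MC = 0.70 / 13.89 x 100 = 5.0%
Dry basis MC = 0.70 / 13.19 x 100 = 5.3%


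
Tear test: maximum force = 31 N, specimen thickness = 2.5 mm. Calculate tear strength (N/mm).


Tear strength = force / thickness
Tear = 31 / 2.5 = 12.4 N/mm


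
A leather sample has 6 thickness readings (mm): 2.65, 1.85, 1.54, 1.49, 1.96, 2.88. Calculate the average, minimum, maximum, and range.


Average = 2.06 mm
Min = 1.49 mm
Max = 2.88 mm
Range = 1.39 mm


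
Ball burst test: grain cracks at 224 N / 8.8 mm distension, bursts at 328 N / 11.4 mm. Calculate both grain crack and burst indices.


Crack index = 224 / 8.8 = 25.5 N/mm
Burst index = 328 / 11.4 = 28.8 N/mm


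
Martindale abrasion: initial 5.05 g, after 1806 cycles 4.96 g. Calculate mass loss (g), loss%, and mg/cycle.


Mass loss = 0.090 g
Loss = 1.78%
Rate = 0.050 mg/cycle

Loss = 5.05 - 4.96 = 0.090 g
Loss% = 0.090 / 5.05 x 100 = 1.78%
Rate = 0.090 / 1806 x 1000 = 0.050 mg/cycle


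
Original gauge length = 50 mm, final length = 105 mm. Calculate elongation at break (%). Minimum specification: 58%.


Elongation = 110.0%
Meets spec: Yes

Extension = 105 - 50 = 55 mm
Elongation = 55 / 50 x 100 = 110.0%
Minimum required: 58%
Meets specification: Yes


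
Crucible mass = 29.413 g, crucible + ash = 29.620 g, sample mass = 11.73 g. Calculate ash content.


Ash mass = 0.207 g
Ash content = 1.76%

Ash mass = 29.620 - 29.413 = 0.207 g
Ash% = 0.207 / 11.73 x 100 = 1.76%


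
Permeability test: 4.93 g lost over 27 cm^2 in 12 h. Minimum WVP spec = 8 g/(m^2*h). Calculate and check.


WVP = 152.16 g/(m^2*h)
Meets specification: Yes


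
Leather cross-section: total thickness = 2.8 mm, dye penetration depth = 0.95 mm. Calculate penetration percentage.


33.9%


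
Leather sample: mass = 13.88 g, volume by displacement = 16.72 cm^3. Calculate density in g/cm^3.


Density = mass / volume
Density = 13.88 / 16.72 = 0.830 g/cm^3


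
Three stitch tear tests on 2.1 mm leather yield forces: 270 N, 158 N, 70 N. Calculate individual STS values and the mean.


STS1 = 128.6 N/mm
STS2 = 75.2 N/mm
STS3 = 33.3 N/mm
Mean = 79.0 N/mm

STS1 = 270 / 2.1 = 128.6 N/mm
STS2 = 158 / 2.1 = 75.2 N/mm
STS3 = 70 / 2.1 = 33.3 N/mm
Mean = (128.6 + 75.2 + 33.3) / 3 = 79.0 N/mm


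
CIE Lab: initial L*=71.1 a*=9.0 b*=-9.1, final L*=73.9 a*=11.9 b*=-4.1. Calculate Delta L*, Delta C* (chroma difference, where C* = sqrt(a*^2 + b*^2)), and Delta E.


Delta L* = 73.9 - 71.1 = 2.8
C1* = sqrt((9.0)^2 + (-9.1)^2) = 12.799
C2* = sqrt((11.9)^2 + (-4.1)^2) = 12.587
Delta C* = 12.587 - 12.799 = -0.21
Delta E = sqrt((2.8)^2 + (2.9)^2 + (5.0)^2) = 6.42


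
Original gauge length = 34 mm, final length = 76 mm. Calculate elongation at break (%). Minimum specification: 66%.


Extension = 76 - 34 = 42 mm
Elongation = 42 / 34 x 100 = 123.5%
Minimum required: 66%
Meets specification: Yes


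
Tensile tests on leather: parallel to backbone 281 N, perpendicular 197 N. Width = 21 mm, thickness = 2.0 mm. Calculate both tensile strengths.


Area = 21 x 2.0 = 42.0 mm^2
TS (parallel) = 281 / 42.0 = 6.69 N/mm^2
TS (perpendicular) = 197 / 42.0 = 4.69 N/mm^2


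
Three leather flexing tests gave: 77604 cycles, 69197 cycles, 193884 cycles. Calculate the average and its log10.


Average = (77604 + 69197 + 193884) / 3 = 113562 cycles
log10(113562) = 5.06


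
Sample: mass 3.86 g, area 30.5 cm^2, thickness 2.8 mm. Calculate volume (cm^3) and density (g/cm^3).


Volume = 8.540 cm^3
Density = 0.452 g/cm^3


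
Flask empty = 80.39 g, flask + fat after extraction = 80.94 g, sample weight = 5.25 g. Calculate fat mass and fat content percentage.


Fat mass = 0.55 g
Fat content = 10.5%

Fat mass = 80.94 - 80.39 = 0.55 g
Fat% = 0.55 / 5.25 x 100 = 10.5%


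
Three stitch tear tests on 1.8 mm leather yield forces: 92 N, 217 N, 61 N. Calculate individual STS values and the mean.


STS1 = 51.1 N/mm
STS2 = 120.6 N/mm
STS3 = 33.9 N/mm
Mean = 68.5 N/mm


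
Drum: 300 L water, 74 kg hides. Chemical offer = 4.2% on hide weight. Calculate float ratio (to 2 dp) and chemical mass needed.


Float ratio = 300 / 74 = 4.05
Chemical = 74 x 4.2 / 100 = 3.108 kg


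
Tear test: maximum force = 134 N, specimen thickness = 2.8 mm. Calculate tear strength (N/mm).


Tear strength = force / thickness
Tear = 134 / 2.8 = 47.9 N/mm


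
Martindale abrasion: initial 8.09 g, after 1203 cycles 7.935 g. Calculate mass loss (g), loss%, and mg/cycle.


Mass loss = 0.155 g
Loss = 1.92%
Rate = 0.129 mg/cycle


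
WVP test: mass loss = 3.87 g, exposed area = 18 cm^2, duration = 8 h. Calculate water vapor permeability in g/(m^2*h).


268.75 g/(m^2*h)


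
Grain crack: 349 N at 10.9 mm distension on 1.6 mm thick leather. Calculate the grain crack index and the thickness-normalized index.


Crack index = 349 / 10.9 = 32.0 N/mm
Normalized = 32.0 / 1.6 = 20.0 N/mm per mm


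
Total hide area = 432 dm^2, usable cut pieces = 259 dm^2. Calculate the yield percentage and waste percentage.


Yield = 60.0%
Waste = 40.0%

Yield = 259 / 432 x 100 = 60.0%
Waste = 432 - 259 = 173 dm^2
Waste% = 100 - 60.0 = 40.0%


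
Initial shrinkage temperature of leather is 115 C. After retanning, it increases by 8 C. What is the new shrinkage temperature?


New Ts = 115 + 8 = 123 C


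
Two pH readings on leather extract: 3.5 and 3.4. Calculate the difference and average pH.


Difference = |3.5 - 3.4| = 0.1
Average = (3.5 + 3.4) / 2 = 3.45


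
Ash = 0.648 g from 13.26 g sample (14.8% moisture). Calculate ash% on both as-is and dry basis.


As-is ash = 4.89%
Dry-basis ash = 5.74%


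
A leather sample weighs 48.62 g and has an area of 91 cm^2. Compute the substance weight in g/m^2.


Substance weight = mass / area x 10000
SW = 48.62 / 91 x 10000
SW = 5342.9 g/m^2


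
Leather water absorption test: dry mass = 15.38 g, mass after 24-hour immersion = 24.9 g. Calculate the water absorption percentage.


Water absorbed = 24.9 - 15.38 = 9.52 g
WA% = 9.52 / 15.38 x 100 = 61.9%


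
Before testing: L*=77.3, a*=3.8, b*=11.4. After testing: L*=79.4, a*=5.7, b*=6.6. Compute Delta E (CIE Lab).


dL = 79.4 - 77.3 = 2.1
da = 5.7 - 3.8 = 1.9
db = 6.6 - 11.4 = -4.8
dE = sqrt((2.1)^2 + (1.9)^2 + (-4.8)^2) = 5.57


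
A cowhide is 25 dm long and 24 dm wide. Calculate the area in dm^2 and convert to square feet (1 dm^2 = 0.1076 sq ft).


600 dm^2
64.56 sq ft

Area = 25 x 24 = 600 dm^2
Conversion: 600 x 0.1076 = 64.56 sq ft


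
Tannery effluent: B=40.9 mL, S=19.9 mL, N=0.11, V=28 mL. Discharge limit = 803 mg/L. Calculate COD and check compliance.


COD = (40.9 - 19.9) x 0.11 x 8000 / 28 = 660.0 mg/L
Limit: 803 mg/L
Compliant: Yes


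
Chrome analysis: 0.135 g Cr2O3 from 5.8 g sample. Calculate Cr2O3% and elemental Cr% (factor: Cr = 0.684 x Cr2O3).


Cr2O3% = 0.135 / 5.8 x 100 = 2.33%
Cr% = 2.33 x 0.684 = 1.59%


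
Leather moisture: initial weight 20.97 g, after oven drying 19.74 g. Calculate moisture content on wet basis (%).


Moisture = 20.97 - 19.74 = 1.23 g
MC = 1.23 / 20.97 x 100 = 5.9%


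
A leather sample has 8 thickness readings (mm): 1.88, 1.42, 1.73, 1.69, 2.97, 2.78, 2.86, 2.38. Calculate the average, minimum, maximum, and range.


Average = 2.21 mm
Min = 1.42 mm
Max = 2.97 mm
Range = 1.55 mm

Sum = 17.71
Average = 17.71 / 8 = 2.21 mm
Minimum = 1.42 mm
Maximum = 2.97 mm
Range = 2.97 - 1.42 = 1.55 mm


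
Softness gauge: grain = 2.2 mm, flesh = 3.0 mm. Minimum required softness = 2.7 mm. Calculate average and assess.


Average softness = 2.60 mm
Meets requirement: No

Average = (2.2 + 3.0) / 2 = 2.60 mm
Minimum = 2.7 mm
Meets requirement: No


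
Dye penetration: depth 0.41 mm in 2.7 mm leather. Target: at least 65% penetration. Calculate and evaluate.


Penetration = 0.41 / 2.7 x 100 = 15.2%
Target: 65%
Meets target: No


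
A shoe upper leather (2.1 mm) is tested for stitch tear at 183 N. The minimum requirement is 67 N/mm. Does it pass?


STS = 87.1 N/mm
Passes: Yes


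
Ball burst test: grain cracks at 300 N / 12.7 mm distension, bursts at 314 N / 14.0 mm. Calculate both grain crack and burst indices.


Crack index = 23.6 N/mm
Burst index = 22.4 N/mm


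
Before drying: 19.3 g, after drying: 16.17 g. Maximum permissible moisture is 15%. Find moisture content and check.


Moisture content = 16.2%
Acceptable: No

MC = (19.3 - 16.17) / 19.3 x 100 = 16.2%
Maximum: 15%
Acceptable: No


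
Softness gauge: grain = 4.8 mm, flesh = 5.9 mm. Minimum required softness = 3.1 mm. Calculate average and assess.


Average softness = 5.35 mm
Meets requirement: Yes


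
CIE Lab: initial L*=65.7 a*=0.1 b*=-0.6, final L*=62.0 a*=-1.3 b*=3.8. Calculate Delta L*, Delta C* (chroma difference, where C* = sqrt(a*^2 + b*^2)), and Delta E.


Delta L* = -3.7
Delta C* = 3.41
Delta E = 5.92


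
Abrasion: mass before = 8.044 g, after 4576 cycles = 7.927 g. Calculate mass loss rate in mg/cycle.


Mass loss = 8.044 - 7.927 = 0.117 g
Rate = 0.117 / 4576 x 1000 = 0.026 mg/cycle


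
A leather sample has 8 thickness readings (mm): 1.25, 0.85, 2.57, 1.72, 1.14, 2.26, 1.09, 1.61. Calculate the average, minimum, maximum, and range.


Sum = 12.49
Average = 12.49 / 8 = 1.56 mm
Minimum = 0.85 mm
Maximum = 2.57 mm
Range = 2.57 - 0.85 = 1.72 mm


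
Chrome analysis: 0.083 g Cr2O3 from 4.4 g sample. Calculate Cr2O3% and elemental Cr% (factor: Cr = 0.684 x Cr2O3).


Cr2O3 = 1.89%
Cr = 1.29%


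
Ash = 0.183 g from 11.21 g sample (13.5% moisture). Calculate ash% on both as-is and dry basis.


As-is ash% = 0.183 / 11.21 x 100 = 1.63%
Dry mass = 11.21 x (100 - 13.5) / 100 = 9.69665 g
Dry-basis ash% = 0.183 / 9.69665 x 100 = 1.89%


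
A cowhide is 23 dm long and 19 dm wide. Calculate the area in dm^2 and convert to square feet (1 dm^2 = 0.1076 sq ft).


Area = 23 x 19 = 437 dm^2
Conversion: 437 x 0.1076 = 47.02 sq ft


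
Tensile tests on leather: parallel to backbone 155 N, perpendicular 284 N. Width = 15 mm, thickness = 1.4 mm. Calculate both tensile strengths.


Area = 15 x 1.4 = 21.0 mm^2
TS (parallel) = 155 / 21.0 = 7.38 N/mm^2
TS (perpendicular) = 284 / 21.0 = 13.52 N/mm^2


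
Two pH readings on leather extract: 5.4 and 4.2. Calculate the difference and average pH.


Difference = |5.4 - 4.2| = 1.2
Average = (5.4 + 4.2) / 2 = 4.80


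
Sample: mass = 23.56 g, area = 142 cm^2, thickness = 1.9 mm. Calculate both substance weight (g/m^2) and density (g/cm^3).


Substance weight = 1659.2 g/m^2
Density = 0.873 g/cm^3


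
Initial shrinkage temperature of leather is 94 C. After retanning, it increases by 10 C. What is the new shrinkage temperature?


104 C


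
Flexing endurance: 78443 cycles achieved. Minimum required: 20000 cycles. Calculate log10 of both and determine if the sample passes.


Achieved: log10 = 4.89
Required: log10 = 4.30
Passes: Yes

log10(78443) = 4.89
log10(20000) = 4.30
Passes: Yes


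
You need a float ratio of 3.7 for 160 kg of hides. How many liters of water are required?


592.0 L


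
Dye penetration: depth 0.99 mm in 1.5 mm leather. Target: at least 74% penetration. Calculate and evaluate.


Penetration = 0.99 / 1.5 x 100 = 66.0%
Target: 74%
Meets target: No


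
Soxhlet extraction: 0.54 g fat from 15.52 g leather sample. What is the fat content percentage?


Fat content = 0.54 / 15.52 x 100
Fat = 3.5%


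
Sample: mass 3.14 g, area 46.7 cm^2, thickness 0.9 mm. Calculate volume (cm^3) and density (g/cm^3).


Volume = 4.203 cm^3
Density = 0.747 g/cm^3


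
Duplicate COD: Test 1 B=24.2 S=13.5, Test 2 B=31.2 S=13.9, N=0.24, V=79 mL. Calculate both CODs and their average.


COD1 = 260.1 mg/L
COD2 = 420.5 mg/L
Average = 340.3 mg/L

COD1 = (24.2 - 13.5) x 0.24 x 8000 / 79 = 260.1 mg/L
COD2 = (31.2 - 13.9) x 0.24 x 8000 / 79 = 420.5 mg/L
Average = (260.1 + 420.5) / 2 = 340.3 mg/L


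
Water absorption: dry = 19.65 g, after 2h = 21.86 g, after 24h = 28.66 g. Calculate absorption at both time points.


WA (2h) = (21.86 - 19.65) / 19.65 x 100 = 11.2%
WA (24h) = (28.66 - 19.65) / 19.65 x 100 = 45.9%


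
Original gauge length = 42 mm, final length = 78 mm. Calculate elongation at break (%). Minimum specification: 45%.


Elongation = 85.7%
Meets spec: Yes

Extension = 78 - 42 = 36 mm
Elongation = 36 / 42 x 100 = 85.7%
Minimum required: 45%
Meets specification: Yes


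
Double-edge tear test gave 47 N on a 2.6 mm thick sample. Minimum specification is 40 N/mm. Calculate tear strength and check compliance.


Tear strength = 18.1 N/mm
Compliant: No

Tear strength = 47 / 2.6 = 18.1 N/mm
Required minimum = 40 N/mm
Compliant: No


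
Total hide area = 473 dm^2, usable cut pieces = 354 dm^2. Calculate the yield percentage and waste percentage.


Yield = 354 / 473 x 100 = 74.8%
Waste = 473 - 354 = 119 dm^2
Waste% = 100 - 74.8 = 25.2%


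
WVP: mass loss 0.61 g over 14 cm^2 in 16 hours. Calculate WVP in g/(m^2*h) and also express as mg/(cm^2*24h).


WVP = 27.23 g/(m^2*h)
Daily rate = 65.36 mg/(cm^2*24h)

WVP = 0.61 / (14 x 16) x 10000 = 27.23 g/(m^2*h)
Mass loss in mg = 0.61 x 1000 = 610 mg
Per cm^2 per 24h in mg: 610 x 24 / (14 x 16) = 14640 / 224 = 65.36 mg/(cm^2*24h)


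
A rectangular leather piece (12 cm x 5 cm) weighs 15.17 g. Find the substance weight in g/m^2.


2528.3 g/m^2

Area = 12 x 5 = 60 cm^2
SW = 15.17 / 60 x 10000 = 2528.3 g/m^2


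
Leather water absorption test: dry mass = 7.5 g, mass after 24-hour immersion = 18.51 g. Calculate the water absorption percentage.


Water absorbed = 18.51 - 7.5 = 11.01 g
WA% = 11.01 / 7.5 x 100 = 146.8%


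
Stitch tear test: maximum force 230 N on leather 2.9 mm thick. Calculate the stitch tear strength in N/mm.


Stitch tear strength = force / thickness
STS = 230 / 2.9 = 79.3 N/mm


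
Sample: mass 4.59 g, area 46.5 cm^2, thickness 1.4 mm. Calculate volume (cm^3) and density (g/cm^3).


Thickness in cm = 1.4 / 10 = 0.14 cm
Volume = 46.5 x 0.14 = 6.510 cm^3
Density = 4.59 / 6.510 = 0.705 g/cm^3


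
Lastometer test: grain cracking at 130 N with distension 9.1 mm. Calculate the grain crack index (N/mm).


14.3 N/mm

Grain crack index = force / distension
Index = 130 / 9.1 = 14.3 N/mm


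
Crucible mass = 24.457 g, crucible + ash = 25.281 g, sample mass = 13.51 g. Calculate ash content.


Ash mass = 0.824 g
Ash content = 6.10%


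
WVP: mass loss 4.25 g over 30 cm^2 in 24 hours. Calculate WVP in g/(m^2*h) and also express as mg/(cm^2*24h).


WVP = 59.03 g/(m^2*h)
Daily rate = 141.67 mg/(cm^2*24h)


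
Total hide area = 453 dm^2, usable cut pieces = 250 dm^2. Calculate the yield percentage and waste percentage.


Yield = 250 / 453 x 100 = 55.2%
Waste = 453 - 250 = 203 dm^2
Waste% = 100 - 55.2 = 44.8%


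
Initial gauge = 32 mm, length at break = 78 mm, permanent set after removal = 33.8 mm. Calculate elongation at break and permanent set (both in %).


Elongation at break = (78 - 32) / 32 x 100 = 143.8%
Permanent set = (33.8 - 32) / 32 x 100 = 5.6%


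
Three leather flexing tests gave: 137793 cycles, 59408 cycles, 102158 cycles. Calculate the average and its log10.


Average = (137793 + 59408 + 102158) / 3 = 99786 cycles
log10(99786) = 5.00


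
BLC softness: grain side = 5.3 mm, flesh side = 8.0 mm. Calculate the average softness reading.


6.65 mm

Average = (5.3 + 8.0) / 2
Average = 6.65 mm


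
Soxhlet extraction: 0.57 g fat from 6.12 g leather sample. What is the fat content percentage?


Fat content = 0.57 / 6.12 x 100
Fat = 9.3%


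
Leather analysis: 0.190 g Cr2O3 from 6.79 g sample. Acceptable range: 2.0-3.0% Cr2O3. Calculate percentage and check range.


Cr2O3 = 2.80%
Within range: Yes

Cr2O3% = 0.190 / 6.79 x 100 = 2.80%
Acceptable range: 2.0 to 3.0%
Within range: Yes


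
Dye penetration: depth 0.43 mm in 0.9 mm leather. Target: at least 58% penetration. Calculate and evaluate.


Penetration = 47.8%
Meets target: No


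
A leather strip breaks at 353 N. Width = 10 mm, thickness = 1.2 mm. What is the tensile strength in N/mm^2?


29.42 N/mm^2

Cross-sectional area = 10 x 1.2 = 12.0 mm^2
Tensile strength = 353 / 12.0 = 29.42 N/mm^2


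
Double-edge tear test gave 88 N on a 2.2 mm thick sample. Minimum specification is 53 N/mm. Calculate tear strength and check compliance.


Tear strength = 40.0 N/mm
Compliant: No

Tear strength = 88 / 2.2 = 40.0 N/mm
Required minimum = 53 N/mm
Compliant: No


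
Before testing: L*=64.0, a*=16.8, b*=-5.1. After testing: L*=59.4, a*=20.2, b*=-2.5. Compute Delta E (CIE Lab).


Delta E = 6.28

dL = 59.4 - 64.0 = -4.6
da = 20.2 - 16.8 = 3.4
db = -2.5 - (-5.1) = 2.6
dE = sqrt((-4.6)^2 + (3.4)^2 + (2.6)^2) = 6.28


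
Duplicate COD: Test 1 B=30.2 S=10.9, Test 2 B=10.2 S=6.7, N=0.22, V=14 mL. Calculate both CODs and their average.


COD1 = 2426.3 mg/L
COD2 = 440.0 mg/L
Average = 1433.2 mg/L

COD1 = (30.2 - 10.9) x 0.22 x 8000 / 14 = 2426.3 mg/L
COD2 = (10.2 - 6.7) x 0.22 x 8000 / 14 = 440.0 mg/L
Average = (2426.3 + 440.0) / 2 = 1433.2 mg/L


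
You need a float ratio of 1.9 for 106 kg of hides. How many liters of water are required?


201.4 L

Water = hide weight x target ratio
Water = 106 x 1.9 = 201.4 L


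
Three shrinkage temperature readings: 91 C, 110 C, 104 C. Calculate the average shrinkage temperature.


Average = (91 + 110 + 104) / 3
Average = 305 / 3 = 101.7 C


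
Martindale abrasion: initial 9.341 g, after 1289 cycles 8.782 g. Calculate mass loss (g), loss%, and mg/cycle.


Loss = 9.341 - 8.782 = 0.559 g
Loss% = 0.559 / 9.341 x 100 = 5.98%
Rate = 0.559 / 1289 x 1000 = 0.434 mg/cycle


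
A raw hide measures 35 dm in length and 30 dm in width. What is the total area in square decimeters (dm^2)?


Area = length x width
Area = 35 x 30 = 1050 dm^2


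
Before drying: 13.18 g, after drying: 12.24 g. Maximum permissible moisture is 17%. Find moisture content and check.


Moisture content = 7.1%
Acceptable: Yes

MC = (13.18 - 12.24) / 13.18 x 100 = 7.1%
Maximum: 17%
Acceptable: Yes


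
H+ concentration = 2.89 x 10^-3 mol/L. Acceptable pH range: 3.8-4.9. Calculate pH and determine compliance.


pH = -log10(2.89 x 10^-3) = 2.54
Range: 3.8 to 4.9
Compliant: No


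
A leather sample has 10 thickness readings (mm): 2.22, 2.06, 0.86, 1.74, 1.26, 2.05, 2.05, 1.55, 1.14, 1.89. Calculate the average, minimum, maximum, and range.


Sum = 16.82
Average = 16.82 / 10 = 1.68 mm
Minimum = 0.86 mm
Maximum = 2.22 mm
Range = 2.22 - 0.86 = 1.36 mm


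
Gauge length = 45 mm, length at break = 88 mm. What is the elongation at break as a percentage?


Extension = 88 - 45 = 43 mm
Elongation = 43 / 45 x 100 = 95.6%


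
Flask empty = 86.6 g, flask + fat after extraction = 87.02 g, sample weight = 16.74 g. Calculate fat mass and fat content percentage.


Fat mass = 87.02 - 86.6 = 0.42 g
Fat% = 0.42 / 16.74 x 100 = 2.5%


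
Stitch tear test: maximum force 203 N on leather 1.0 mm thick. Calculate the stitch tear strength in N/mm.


203.0 N/mm


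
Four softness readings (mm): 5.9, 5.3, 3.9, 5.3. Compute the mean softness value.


Sum = 5.9 + 5.3 + 3.9 + 5.3
Mean = 20.4 / 4 = 5.10 mm


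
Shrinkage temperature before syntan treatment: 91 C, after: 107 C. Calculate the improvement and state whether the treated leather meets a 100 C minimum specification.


Improvement = 16 C
Meets 100 C spec: Yes

Improvement = 107 - 91 = 16 C
Spec check: 107 C >= 100 C? Yes


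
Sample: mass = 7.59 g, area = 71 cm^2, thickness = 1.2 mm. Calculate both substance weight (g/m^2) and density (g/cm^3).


SW = 7.59 / 71 x 10000 = 1069.0 g/m^2
Volume = 71 x 1.2 / 10 = 8.52 cm^3
Density = 7.59 / 8.52 = 0.891 g/cm^3


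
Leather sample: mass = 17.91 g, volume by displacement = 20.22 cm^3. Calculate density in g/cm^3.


0.886 g/cm^3


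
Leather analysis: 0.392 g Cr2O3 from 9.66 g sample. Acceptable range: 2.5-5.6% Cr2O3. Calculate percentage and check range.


Cr2O3 = 4.06%
Within range: Yes


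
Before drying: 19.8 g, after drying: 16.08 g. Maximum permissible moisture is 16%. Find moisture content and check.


MC = (19.8 - 16.08) / 19.8 x 100 = 18.8%
Maximum: 16%
Acceptable: No


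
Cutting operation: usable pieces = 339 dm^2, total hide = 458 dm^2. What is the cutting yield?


74.0%

Yield = usable / total x 100
Yield = 339 / 458 x 100 = 74.0%


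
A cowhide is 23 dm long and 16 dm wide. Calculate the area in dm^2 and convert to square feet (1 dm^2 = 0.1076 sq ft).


368 dm^2
39.60 sq ft


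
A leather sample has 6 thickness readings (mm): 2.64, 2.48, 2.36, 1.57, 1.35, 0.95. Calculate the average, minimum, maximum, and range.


Average = 1.89 mm
Min = 0.95 mm
Max = 2.64 mm
Range = 1.69 mm


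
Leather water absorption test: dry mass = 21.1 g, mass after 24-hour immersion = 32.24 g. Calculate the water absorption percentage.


52.8%

Water absorbed = 32.24 - 21.1 = 11.14 g
WA% = 11.14 / 21.1 x 100 = 52.8%
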